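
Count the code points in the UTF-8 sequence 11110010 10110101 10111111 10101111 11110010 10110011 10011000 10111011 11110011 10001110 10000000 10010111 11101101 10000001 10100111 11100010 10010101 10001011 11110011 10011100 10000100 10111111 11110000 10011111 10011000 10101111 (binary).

7

Byte at offset 0: 0xF2 = 11110010 → 4-byte char (#1). Advance 4.
Byte at offset 4: 0xF2 = 11110010 → 4-byte char (#2). Advance 4.
Byte at offset 8: 0xF3 = 11110011 → 4-byte char (#3). Advance 4.
Byte at offset 12: 0xED = 11101101 → 3-byte char (#4). Advance 3.
Byte at offset 15: 0xE2 = 11100010 → 3-byte char (#5). Advance 3.
Byte at offset 18: 0xF3 = 11110011 → 4-byte char (#6). Advance 4.
Byte at offset 22: 0xF0 = 11110000 → 4-byte char (#7). Advance 4.
Reached end at offset 26 after 7 code points.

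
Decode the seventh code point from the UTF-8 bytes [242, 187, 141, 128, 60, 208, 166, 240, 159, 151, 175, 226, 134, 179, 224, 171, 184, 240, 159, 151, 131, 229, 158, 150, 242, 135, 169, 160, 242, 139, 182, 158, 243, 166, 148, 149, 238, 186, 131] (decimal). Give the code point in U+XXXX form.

U+1F5C3

Offset 0: leading byte 0xF2 = 11110010 → 4-byte char #1 = F2 BB 8D 80.
Offset 4: leading byte 0x3C = 00111100 → 1-byte char #2 = 3C.
Offset 5: leading byte 0xD0 = 11010000 → 2-byte char #3 = D0 A6.
Offset 7: leading byte 0xF0 = 11110000 → 4-byte char #4 = F0 9F 97 AF.
Offset 11: leading byte 0xE2 = 11100010 → 3-byte char #5 = E2 86 B3.
Offset 14: leading byte 0xE0 = 11100000 → 3-byte char #6 = E0 AB B8.
Offset 17: leading byte 0xF0 = 11110000 → 4-byte char #7 = F0 9F 97 83.
Leading byte 0xF0 = 11110000 matches 11110xxx → 4-byte sequence.
Byte 1: 0xF0 = 11110000, payload 000 (3 bits).
Byte 2: 0x9F = 10011111 (10xxxxxx ✓), payload 011111.
Byte 3: 0x97 = 10010111 (10xxxxxx ✓), payload 010111.
Byte 4: 0x83 = 10000011 (10xxxxxx ✓), payload 000011.
Concatenate: 000011111010111000011 = 0x1F5C3 (21 bits → U+1F5C3).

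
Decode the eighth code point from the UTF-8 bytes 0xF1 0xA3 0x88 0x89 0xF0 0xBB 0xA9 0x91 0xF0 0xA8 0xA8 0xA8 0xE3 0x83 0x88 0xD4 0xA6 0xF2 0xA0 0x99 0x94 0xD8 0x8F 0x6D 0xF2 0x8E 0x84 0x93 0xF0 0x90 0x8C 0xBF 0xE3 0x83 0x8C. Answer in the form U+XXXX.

U+006D

Offset 0: leading byte 0xF1 = 11110001 → 4-byte char #1 = F1 A3 88 89.
Offset 4: leading byte 0xF0 = 11110000 → 4-byte char #2 = F0 BB A9 91.
Offset 8: leading byte 0xF0 = 11110000 → 4-byte char #3 = F0 A8 A8 A8.
Offset 12: leading byte 0xE3 = 11100011 → 3-byte char #4 = E3 83 88.
Offset 15: leading byte 0xD4 = 11010100 → 2-byte char #5 = D4 A6.
Offset 17: leading byte 0xF2 = 11110010 → 4-byte char #6 = F2 A0 99 94.
Offset 21: leading byte 0xD8 = 11011000 → 2-byte char #7 = D8 8F.
Offset 23: leading byte 0x6D = 01101101 → 1-byte char #8 = 6D.
Leading byte 0x6D = 01101101 matches 0xxxxxxx → 1-byte sequence.
Byte 1: 0x6D = 01101101, payload 1101101 (7 bits).
Concatenate: 1101101 = 0x6D (7 bits → U+006D).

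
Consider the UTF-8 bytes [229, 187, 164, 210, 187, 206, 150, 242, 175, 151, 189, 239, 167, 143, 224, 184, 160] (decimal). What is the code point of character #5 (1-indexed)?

U+F9CF

Offset 0: leading byte 0xE5 = 11100101 → 3-byte char #1 = E5 BB A4.
Offset 3: leading byte 0xD2 = 11010010 → 2-byte char #2 = D2 BB.
Offset 5: leading byte 0xCE = 11001110 → 2-byte char #3 = CE 96.
Offset 7: leading byte 0xF2 = 11110010 → 4-byte char #4 = F2 AF 97 BD.
Offset 11: leading byte 0xEF = 11101111 → 3-byte char #5 = EF A7 8F.
Leading byte 0xEF = 11101111 matches 1110xxxx → 3-byte sequence.
Byte 1: 0xEF = 11101111, payload 1111 (4 bits).
Byte 2: 0xA7 = 10100111 (10xxxxxx ✓), payload 100111.
Byte 3: 0x8F = 10001111 (10xxxxxx ✓), payload 001111.
Concatenate: 1111100111001111 = 0xF9CF (16 bits → U+F9CF).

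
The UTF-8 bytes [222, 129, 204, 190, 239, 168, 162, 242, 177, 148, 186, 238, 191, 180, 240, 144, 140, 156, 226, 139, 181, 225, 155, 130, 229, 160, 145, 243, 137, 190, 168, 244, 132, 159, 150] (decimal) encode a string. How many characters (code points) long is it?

Byte at offset 0: 0xDE = 11011110 → 2-byte char (#1). Advance 2.
Byte at offset 2: 0xCC = 11001100 → 2-byte char (#2). Advance 2.
Byte at offset 4: 0xEF = 11101111 → 3-byte char (#3). Advance 3.
Byte at offset 7: 0xF2 = 11110010 → 4-byte char (#4). Advance 4.
Byte at offset 11: 0xEE = 11101110 → 3-byte char (#5). Advance 3.
Byte at offset 14: 0xF0 = 11110000 → 4-byte char (#6). Advance 4.
Byte at offset 18: 0xE2 = 11100010 → 3-byte char (#7). Advance 3.
Byte at offset 21: 0xE1 = 11100001 → 3-byte char (#8). Advance 3.
Byte at offset 24: 0xE5 = 11100101 → 3-byte char (#9). Advance 3.
Byte at offset 27: 0xF3 = 11110011 → 4-byte char (#10). Advance 4.
Byte at offset 31: 0xF4 = 11110100 → 4-byte char (#11). Advance 4.
Reached end at offset 35 after 11 code points.

11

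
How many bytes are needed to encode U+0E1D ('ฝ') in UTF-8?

U+0E1D = 0xE1D. UTF-8 uses 1 byte below 0x80, 2 below 0x800, 3 below 0x10000, 4 up to 0x10FFFF. 0xE1D is in U+0800–U+FFFF → 3 bytes.

3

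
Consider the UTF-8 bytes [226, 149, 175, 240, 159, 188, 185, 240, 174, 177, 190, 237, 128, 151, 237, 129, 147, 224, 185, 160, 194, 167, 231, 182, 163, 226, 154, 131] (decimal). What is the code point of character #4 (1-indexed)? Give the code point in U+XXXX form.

U+D017

Offset 0: leading byte 0xE2 = 11100010 → 3-byte char #1 = E2 95 AF.
Offset 3: leading byte 0xF0 = 11110000 → 4-byte char #2 = F0 9F BC B9.
Offset 7: leading byte 0xF0 = 11110000 → 4-byte char #3 = F0 AE B1 BE.
Offset 11: leading byte 0xED = 11101101 → 3-byte char #4 = ED 80 97.
Leading byte 0xED = 11101101 matches 1110xxxx → 3-byte sequence.
Byte 1: 0xED = 11101101, payload 1101 (4 bits).
Byte 2: 0x80 = 10000000 (10xxxxxx ✓), payload 000000.
Byte 3: 0x97 = 10010111 (10xxxxxx ✓), payload 010111.
Concatenate: 1101000000010111 = 0xD017 (16 bits → U+D017).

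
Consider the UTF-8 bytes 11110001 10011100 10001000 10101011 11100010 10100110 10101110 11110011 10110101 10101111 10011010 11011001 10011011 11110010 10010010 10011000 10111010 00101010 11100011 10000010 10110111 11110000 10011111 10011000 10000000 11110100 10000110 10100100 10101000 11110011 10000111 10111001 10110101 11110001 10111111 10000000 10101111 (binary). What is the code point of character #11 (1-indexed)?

Offset 0: leading byte 0xF1 = 11110001 → 4-byte char #1 = F1 9C 88 AB.
Offset 4: leading byte 0xE2 = 11100010 → 3-byte char #2 = E2 A6 AE.
Offset 7: leading byte 0xF3 = 11110011 → 4-byte char #3 = F3 B5 AF 9A.
Offset 11: leading byte 0xD9 = 11011001 → 2-byte char #4 = D9 9B.
Offset 13: leading byte 0xF2 = 11110010 → 4-byte char #5 = F2 92 98 BA.
Offset 17: leading byte 0x2A = 00101010 → 1-byte char #6 = 2A.
Offset 18: leading byte 0xE3 = 11100011 → 3-byte char #7 = E3 82 B7.
Offset 21: leading byte 0xF0 = 11110000 → 4-byte char #8 = F0 9F 98 80.
Offset 25: leading byte 0xF4 = 11110100 → 4-byte char #9 = F4 86 A4 A8.
Offset 29: leading byte 0xF3 = 11110011 → 4-byte char #10 = F3 87 B9 B5.
Offset 33: leading byte 0xF1 = 11110001 → 4-byte char #11 = F1 BF 80 AF.
Leading byte 0xF1 = 11110001 matches 11110xxx → 4-byte sequence.
Byte 1: 0xF1 = 11110001, payload 001 (3 bits).
Byte 2: 0xBF = 10111111 (10xxxxxx ✓), payload 111111.
Byte 3: 0x80 = 10000000 (10xxxxxx ✓), payload 000000.
Byte 4: 0xAF = 10101111 (10xxxxxx ✓), payload 101111.
Concatenate: 001111111000000101111 = 0x7F02F (21 bits → U+7F02F).

U+7F02F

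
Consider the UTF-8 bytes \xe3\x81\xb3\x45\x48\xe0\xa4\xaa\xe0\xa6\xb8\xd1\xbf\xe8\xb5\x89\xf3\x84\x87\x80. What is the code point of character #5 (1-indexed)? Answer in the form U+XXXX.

Offset 0: leading byte 0xE3 = 11100011 → 3-byte char #1 = E3 81 B3.
Offset 3: leading byte 0x45 = 01000101 → 1-byte char #2 = 45.
Offset 4: leading byte 0x48 = 01001000 → 1-byte char #3 = 48.
Offset 5: leading byte 0xE0 = 11100000 → 3-byte char #4 = E0 A4 AA.
Offset 8: leading byte 0xE0 = 11100000 → 3-byte char #5 = E0 A6 B8.
Leading byte 0xE0 = 11100000 matches 1110xxxx → 3-byte sequence.
Byte 1: 0xE0 = 11100000, payload 0000 (4 bits).
Byte 2: 0xA6 = 10100110 (10xxxxxx ✓), payload 100110.
Byte 3: 0xB8 = 10111000 (10xxxxxx ✓), payload 111000.
Concatenate: 0000100110111000 = 0x9B8 (16 bits → U+09B8).

U+09B8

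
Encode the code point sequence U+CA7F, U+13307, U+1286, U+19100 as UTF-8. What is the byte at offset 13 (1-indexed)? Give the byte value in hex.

0x84

1-indexed offset 13 is 0-indexed offset 12.
U+CA7F → 3-byte form EC A9 BF at offsets 0–2.
U+13307 → 4-byte form F0 93 8C 87 at offsets 3–6.
U+1286 → 3-byte form E1 8A 86 at offsets 7–9.
U+19100 → 4-byte form F0 99 84 80 at offsets 10–13.
Offset 12 falls in char 4's range; it's byte 3 of F0 99 84 80 = 0x84.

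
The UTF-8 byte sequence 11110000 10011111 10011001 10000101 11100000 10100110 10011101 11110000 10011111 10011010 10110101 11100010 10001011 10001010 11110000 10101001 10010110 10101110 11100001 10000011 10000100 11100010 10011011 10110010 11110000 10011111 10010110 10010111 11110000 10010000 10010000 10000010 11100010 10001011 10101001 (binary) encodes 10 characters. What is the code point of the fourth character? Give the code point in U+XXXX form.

Offset 0: leading byte 0xF0 = 11110000 → 4-byte char #1 = F0 9F 99 85.
Offset 4: leading byte 0xE0 = 11100000 → 3-byte char #2 = E0 A6 9D.
Offset 7: leading byte 0xF0 = 11110000 → 4-byte char #3 = F0 9F 9A B5.
Offset 11: leading byte 0xE2 = 11100010 → 3-byte char #4 = E2 8B 8A.
Leading byte 0xE2 = 11100010 matches 1110xxxx → 3-byte sequence.
Byte 1: 0xE2 = 11100010, payload 0010 (4 bits).
Byte 2: 0x8B = 10001011 (10xxxxxx ✓), payload 001011.
Byte 3: 0x8A = 10001010 (10xxxxxx ✓), payload 001010.
Concatenate: 0010001011001010 = 0x22CA (16 bits → U+22CA).

U+22CA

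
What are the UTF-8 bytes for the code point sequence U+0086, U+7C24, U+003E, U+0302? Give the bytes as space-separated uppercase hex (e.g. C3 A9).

C2 86 E7 B0 A4 3E CC 82

U+0086: 2-byte form → C2 86.
U+7C24: 3-byte form → E7 B0 A4.
U+003E: 1-byte form → 3E.
U+0302: 2-byte form → CC 82.
Concatenated (8 bytes): C2 86 E7 B0 A4 3E CC 82.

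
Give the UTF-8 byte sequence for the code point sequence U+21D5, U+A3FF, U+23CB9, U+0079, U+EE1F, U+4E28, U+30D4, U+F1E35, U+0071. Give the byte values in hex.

E2 87 95 EA 8F BF F0 A3 B2 B9 79 EE B8 9F E4 B8 A8 E3 83 94 F3 B1 B8 B5 71

U+21D5: 3-byte form → E2 87 95.
U+A3FF: 3-byte form → EA 8F BF.
U+23CB9: 4-byte form → F0 A3 B2 B9.
U+0079: 1-byte form → 79.
U+EE1F: 3-byte form → EE B8 9F.
U+4E28: 3-byte form → E4 B8 A8.
U+30D4: 3-byte form → E3 83 94.
U+F1E35: 4-byte form → F3 B1 B8 B5.
U+0071: 1-byte form → 71.
Concatenated (25 bytes): E2 87 95 EA 8F BF F0 A3 B2 B9 79 EE B8 9F E4 B8 A8 E3 83 94 F3 B1 B8 B5 71.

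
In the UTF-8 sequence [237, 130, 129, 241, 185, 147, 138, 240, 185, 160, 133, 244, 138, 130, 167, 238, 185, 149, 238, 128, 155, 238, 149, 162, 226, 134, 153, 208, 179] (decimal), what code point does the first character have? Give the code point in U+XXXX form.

U+D081

Offset 0: leading byte 0xED = 11101101 → 3-byte char #1 = ED 82 81.
Leading byte 0xED = 11101101 matches 1110xxxx → 3-byte sequence.
Byte 1: 0xED = 11101101, payload 1101 (4 bits).
Byte 2: 0x82 = 10000010 (10xxxxxx ✓), payload 000010.
Byte 3: 0x81 = 10000001 (10xxxxxx ✓), payload 000001.
Concatenate: 1101000010000001 = 0xD081 (16 bits → U+D081).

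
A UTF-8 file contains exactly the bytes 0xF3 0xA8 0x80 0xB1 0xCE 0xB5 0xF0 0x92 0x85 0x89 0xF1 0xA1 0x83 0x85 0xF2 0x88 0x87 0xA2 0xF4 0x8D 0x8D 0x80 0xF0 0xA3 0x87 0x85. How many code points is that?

7

Byte at offset 0: 0xF3 = 11110011 → 4-byte char (#1). Advance 4.
Byte at offset 4: 0xCE = 11001110 → 2-byte char (#2). Advance 2.
Byte at offset 6: 0xF0 = 11110000 → 4-byte char (#3). Advance 4.
Byte at offset 10: 0xF1 = 11110001 → 4-byte char (#4). Advance 4.
Byte at offset 14: 0xF2 = 11110010 → 4-byte char (#5). Advance 4.
Byte at offset 18: 0xF4 = 11110100 → 4-byte char (#6). Advance 4.
Byte at offset 22: 0xF0 = 11110000 → 4-byte char (#7). Advance 4.
Reached end at offset 26 after 7 code points.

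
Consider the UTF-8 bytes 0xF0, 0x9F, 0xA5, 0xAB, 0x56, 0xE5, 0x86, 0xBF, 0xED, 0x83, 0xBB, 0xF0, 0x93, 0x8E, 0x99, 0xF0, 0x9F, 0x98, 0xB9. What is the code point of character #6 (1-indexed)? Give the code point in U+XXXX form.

Offset 0: leading byte 0xF0 = 11110000 → 4-byte char #1 = F0 9F A5 AB.
Offset 4: leading byte 0x56 = 01010110 → 1-byte char #2 = 56.
Offset 5: leading byte 0xE5 = 11100101 → 3-byte char #3 = E5 86 BF.
Offset 8: leading byte 0xED = 11101101 → 3-byte char #4 = ED 83 BB.
Offset 11: leading byte 0xF0 = 11110000 → 4-byte char #5 = F0 93 8E 99.
Offset 15: leading byte 0xF0 = 11110000 → 4-byte char #6 = F0 9F 98 B9.
Leading byte 0xF0 = 11110000 matches 11110xxx → 4-byte sequence.
Byte 1: 0xF0 = 11110000, payload 000 (3 bits).
Byte 2: 0x9F = 10011111 (10xxxxxx ✓), payload 011111.
Byte 3: 0x98 = 10011000 (10xxxxxx ✓), payload 011000.
Byte 4: 0xB9 = 10111001 (10xxxxxx ✓), payload 111001.
Concatenate: 000011111011000111001 = 0x1F639 (21 bits → U+1F639).

U+1F639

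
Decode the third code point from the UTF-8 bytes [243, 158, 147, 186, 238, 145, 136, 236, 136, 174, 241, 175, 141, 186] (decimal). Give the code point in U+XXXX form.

U+C22E

Offset 0: leading byte 0xF3 = 11110011 → 4-byte char #1 = F3 9E 93 BA.
Offset 4: leading byte 0xEE = 11101110 → 3-byte char #2 = EE 91 88.
Offset 7: leading byte 0xEC = 11101100 → 3-byte char #3 = EC 88 AE.
Leading byte 0xEC = 11101100 matches 1110xxxx → 3-byte sequence.
Byte 1: 0xEC = 11101100, payload 1100 (4 bits).
Byte 2: 0x88 = 10001000 (10xxxxxx ✓), payload 001000.
Byte 3: 0xAE = 10101110 (10xxxxxx ✓), payload 101110.
Concatenate: 1100001000101110 = 0xC22E (16 bits → U+C22E).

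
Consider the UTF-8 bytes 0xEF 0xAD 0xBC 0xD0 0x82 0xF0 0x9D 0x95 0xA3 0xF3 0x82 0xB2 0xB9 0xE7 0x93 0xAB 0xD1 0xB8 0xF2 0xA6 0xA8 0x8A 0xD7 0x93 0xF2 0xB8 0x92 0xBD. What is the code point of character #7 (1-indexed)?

U+A6A0A

Offset 0: leading byte 0xEF = 11101111 → 3-byte char #1 = EF AD BC.
Offset 3: leading byte 0xD0 = 11010000 → 2-byte char #2 = D0 82.
Offset 5: leading byte 0xF0 = 11110000 → 4-byte char #3 = F0 9D 95 A3.
Offset 9: leading byte 0xF3 = 11110011 → 4-byte char #4 = F3 82 B2 B9.
Offset 13: leading byte 0xE7 = 11100111 → 3-byte char #5 = E7 93 AB.
Offset 16: leading byte 0xD1 = 11010001 → 2-byte char #6 = D1 B8.
Offset 18: leading byte 0xF2 = 11110010 → 4-byte char #7 = F2 A6 A8 8A.
Leading byte 0xF2 = 11110010 matches 11110xxx → 4-byte sequence.
Byte 1: 0xF2 = 11110010, payload 010 (3 bits).
Byte 2: 0xA6 = 10100110 (10xxxxxx ✓), payload 100110.
Byte 3: 0xA8 = 10101000 (10xxxxxx ✓), payload 101000.
Byte 4: 0x8A = 10001010 (10xxxxxx ✓), payload 001010.
Concatenate: 010100110101000001010 = 0xA6A0A (21 bits → U+A6A0A).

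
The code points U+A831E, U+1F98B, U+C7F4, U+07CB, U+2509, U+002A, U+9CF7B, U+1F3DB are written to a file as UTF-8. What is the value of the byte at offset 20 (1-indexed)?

0xBD

1-indexed offset 20 is 0-indexed offset 19.
U+A831E → 4-byte form F2 A8 8C 9E at offsets 0–3.
U+1F98B → 4-byte form F0 9F A6 8B at offsets 4–7.
U+C7F4 → 3-byte form EC 9F B4 at offsets 8–10.
U+07CB → 2-byte form DF 8B at offsets 11–12.
U+2509 → 3-byte form E2 94 89 at offsets 13–15.
U+002A → 1-byte form 2A at offsets 16–16.
U+9CF7B → 4-byte form F2 9C BD BB at offsets 17–20.
Offset 19 falls in char 7's range; it's byte 3 of F2 9C BD BB = 0xBD.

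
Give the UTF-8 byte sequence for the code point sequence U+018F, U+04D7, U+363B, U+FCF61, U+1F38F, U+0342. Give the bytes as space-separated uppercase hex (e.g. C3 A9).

U+018F: 2-byte form → C6 8F.
U+04D7: 2-byte form → D3 97.
U+363B: 3-byte form → E3 98 BB.
U+FCF61: 4-byte form → F3 BC BD A1.
U+1F38F: 4-byte form → F0 9F 8E 8F.
U+0342: 2-byte form → CD 82.
Concatenated (17 bytes): C6 8F D3 97 E3 98 BB F3 BC BD A1 F0 9F 8E 8F CD 82.

C6 8F D3 97 E3 98 BB F3 BC BD A1 F0 9F 8E 8F CD 82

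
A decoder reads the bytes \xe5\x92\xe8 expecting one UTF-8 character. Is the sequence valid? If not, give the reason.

invalid (non-continuation byte where continuation expected)

Leading byte 0xE5 = 11100101 → 3-byte form.
Byte 3 is 0xE8 = 11101000, which is not 10xxxxxx — expected a continuation byte.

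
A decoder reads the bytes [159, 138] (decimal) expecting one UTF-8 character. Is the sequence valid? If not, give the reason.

Byte 0x9F = 10011111 has the form 10xxxxxx — a continuation byte — but there is no preceding leading byte.

invalid (continuation byte with no leading byte)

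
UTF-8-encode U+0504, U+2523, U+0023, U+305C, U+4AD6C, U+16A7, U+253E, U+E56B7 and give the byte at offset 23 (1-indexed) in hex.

1-indexed offset 23 is 0-indexed offset 22.
U+0504 → 2-byte form D4 84 at offsets 0–1.
U+2523 → 3-byte form E2 94 A3 at offsets 2–4.
U+0023 → 1-byte form 23 at offsets 5–5.
U+305C → 3-byte form E3 81 9C at offsets 6–8.
U+4AD6C → 4-byte form F1 8A B5 AC at offsets 9–12.
U+16A7 → 3-byte form E1 9A A7 at offsets 13–15.
U+253E → 3-byte form E2 94 BE at offsets 16–18.
U+E56B7 → 4-byte form F3 A5 9A B7 at offsets 19–22.
Offset 22 falls in char 8's range; it's byte 4 of F3 A5 9A B7 = 0xB7.

0xB7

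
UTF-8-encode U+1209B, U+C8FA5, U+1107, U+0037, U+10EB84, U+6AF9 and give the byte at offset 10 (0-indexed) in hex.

U+1209B → 4-byte form F0 92 82 9B at offsets 0–3.
U+C8FA5 → 4-byte form F3 88 BE A5 at offsets 4–7.
U+1107 → 3-byte form E1 84 87 at offsets 8–10.
Offset 10 falls in char 3's range; it's byte 3 of E1 84 87 = 0x87.

0x87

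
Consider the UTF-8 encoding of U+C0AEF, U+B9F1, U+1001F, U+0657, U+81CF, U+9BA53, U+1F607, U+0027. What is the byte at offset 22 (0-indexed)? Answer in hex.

0x98

U+C0AEF → 4-byte form F3 80 AB AF at offsets 0–3.
U+B9F1 → 3-byte form EB A7 B1 at offsets 4–6.
U+1001F → 4-byte form F0 90 80 9F at offsets 7–10.
U+0657 → 2-byte form D9 97 at offsets 11–12.
U+81CF → 3-byte form E8 87 8F at offsets 13–15.
U+9BA53 → 4-byte form F2 9B A9 93 at offsets 16–19.
U+1F607 → 4-byte form F0 9F 98 87 at offsets 20–23.
Offset 22 falls in char 7's range; it's byte 3 of F0 9F 98 87 = 0x98.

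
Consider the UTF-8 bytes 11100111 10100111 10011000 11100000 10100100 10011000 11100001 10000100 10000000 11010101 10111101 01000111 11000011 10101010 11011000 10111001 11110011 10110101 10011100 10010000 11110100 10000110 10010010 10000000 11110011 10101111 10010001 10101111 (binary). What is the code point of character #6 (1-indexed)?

U+00EA

Offset 0: leading byte 0xE7 = 11100111 → 3-byte char #1 = E7 A7 98.
Offset 3: leading byte 0xE0 = 11100000 → 3-byte char #2 = E0 A4 98.
Offset 6: leading byte 0xE1 = 11100001 → 3-byte char #3 = E1 84 80.
Offset 9: leading byte 0xD5 = 11010101 → 2-byte char #4 = D5 BD.
Offset 11: leading byte 0x47 = 01000111 → 1-byte char #5 = 47.
Offset 12: leading byte 0xC3 = 11000011 → 2-byte char #6 = C3 AA.
Leading byte 0xC3 = 11000011 matches 110xxxxx → 2-byte sequence.
Byte 1: 0xC3 = 11000011, payload 00011 (5 bits).
Byte 2: 0xAA = 10101010 (10xxxxxx ✓), payload 101010.
Concatenate: 00011101010 = 0xEA (11 bits → U+00EA).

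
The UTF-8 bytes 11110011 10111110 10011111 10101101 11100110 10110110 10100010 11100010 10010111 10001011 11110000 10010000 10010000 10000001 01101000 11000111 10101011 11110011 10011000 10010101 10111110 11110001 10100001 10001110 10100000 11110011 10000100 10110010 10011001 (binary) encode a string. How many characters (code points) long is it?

9

Byte at offset 0: 0xF3 = 11110011 → 4-byte char (#1). Advance 4.
Byte at offset 4: 0xE6 = 11100110 → 3-byte char (#2). Advance 3.
Byte at offset 7: 0xE2 = 11100010 → 3-byte char (#3). Advance 3.
Byte at offset 10: 0xF0 = 11110000 → 4-byte char (#4). Advance 4.
Byte at offset 14: 0x68 = 01101000 → 1-byte char (#5). Advance 1.
Byte at offset 15: 0xC7 = 11000111 → 2-byte char (#6). Advance 2.
Byte at offset 17: 0xF3 = 11110011 → 4-byte char (#7). Advance 4.
Byte at offset 21: 0xF1 = 11110001 → 4-byte char (#8). Advance 4.
Byte at offset 25: 0xF3 = 11110011 → 4-byte char (#9). Advance 4.
Reached end at offset 29 after 9 code points.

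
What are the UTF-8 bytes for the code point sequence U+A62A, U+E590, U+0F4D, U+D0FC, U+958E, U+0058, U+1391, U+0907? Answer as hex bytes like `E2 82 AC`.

EA 98 AA EE 96 90 E0 BD 8D ED 83 BC E9 96 8E 58 E1 8E 91 E0 A4 87

U+A62A: 3-byte form → EA 98 AA.
U+E590: 3-byte form → EE 96 90.
U+0F4D: 3-byte form → E0 BD 8D.
U+D0FC: 3-byte form → ED 83 BC.
U+958E: 3-byte form → E9 96 8E.
U+0058: 1-byte form → 58.
U+1391: 3-byte form → E1 8E 91.
U+0907: 3-byte form → E0 A4 87.
Concatenated (22 bytes): EA 98 AA EE 96 90 E0 BD 8D ED 83 BC E9 96 8E 58 E1 8E 91 E0 A4 87.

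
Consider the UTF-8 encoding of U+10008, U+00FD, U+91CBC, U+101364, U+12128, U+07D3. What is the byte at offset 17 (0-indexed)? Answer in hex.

0xA8

U+10008 → 4-byte form F0 90 80 88 at offsets 0–3.
U+00FD → 2-byte form C3 BD at offsets 4–5.
U+91CBC → 4-byte form F2 91 B2 BC at offsets 6–9.
U+101364 → 4-byte form F4 81 8D A4 at offsets 10–13.
U+12128 → 4-byte form F0 92 84 A8 at offsets 14–17.
Offset 17 falls in char 5's range; it's byte 4 of F0 92 84 A8 = 0xA8.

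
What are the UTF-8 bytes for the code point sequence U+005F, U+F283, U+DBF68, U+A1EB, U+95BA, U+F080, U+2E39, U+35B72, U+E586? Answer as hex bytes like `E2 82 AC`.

U+005F: 1-byte form → 5F.
U+F283: 3-byte form → EF 8A 83.
U+DBF68: 4-byte form → F3 9B BD A8.
U+A1EB: 3-byte form → EA 87 AB.
U+95BA: 3-byte form → E9 96 BA.
U+F080: 3-byte form → EF 82 80.
U+2E39: 3-byte form → E2 B8 B9.
U+35B72: 4-byte form → F0 B5 AD B2.
U+E586: 3-byte form → EE 96 86.
Concatenated (27 bytes): 5F EF 8A 83 F3 9B BD A8 EA 87 AB E9 96 BA EF 82 80 E2 B8 B9 F0 B5 AD B2 EE 96 86.

5F EF 8A 83 F3 9B BD A8 EA 87 AB E9 96 BA EF 82 80 E2 B8 B9 F0 B5 AD B2 EE 96 86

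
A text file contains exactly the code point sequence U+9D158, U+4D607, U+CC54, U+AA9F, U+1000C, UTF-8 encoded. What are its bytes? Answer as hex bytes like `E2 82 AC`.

U+9D158: 4-byte form → F2 9D 85 98.
U+4D607: 4-byte form → F1 8D 98 87.
U+CC54: 3-byte form → EC B1 94.
U+AA9F: 3-byte form → EA AA 9F.
U+1000C: 4-byte form → F0 90 80 8C.
Concatenated (18 bytes): F2 9D 85 98 F1 8D 98 87 EC B1 94 EA AA 9F F0 90 80 8C.

F2 9D 85 98 F1 8D 98 87 EC B1 94 EA AA 9F F0 90 80 8C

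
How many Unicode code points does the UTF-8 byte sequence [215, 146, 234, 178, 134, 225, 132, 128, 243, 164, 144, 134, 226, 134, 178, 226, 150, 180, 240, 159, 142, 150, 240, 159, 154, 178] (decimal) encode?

Byte at offset 0: 0xD7 = 11010111 → 2-byte char (#1). Advance 2.
Byte at offset 2: 0xEA = 11101010 → 3-byte char (#2). Advance 3.
Byte at offset 5: 0xE1 = 11100001 → 3-byte char (#3). Advance 3.
Byte at offset 8: 0xF3 = 11110011 → 4-byte char (#4). Advance 4.
Byte at offset 12: 0xE2 = 11100010 → 3-byte char (#5). Advance 3.
Byte at offset 15: 0xE2 = 11100010 → 3-byte char (#6). Advance 3.
Byte at offset 18: 0xF0 = 11110000 → 4-byte char (#7). Advance 4.
Byte at offset 22: 0xF0 = 11110000 → 4-byte char (#8). Advance 4.
Reached end at offset 26 after 8 code points.

8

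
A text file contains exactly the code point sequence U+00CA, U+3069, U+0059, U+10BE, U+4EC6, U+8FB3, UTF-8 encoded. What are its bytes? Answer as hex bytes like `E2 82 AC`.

U+00CA: 2-byte form → C3 8A.
U+3069: 3-byte form → E3 81 A9.
U+0059: 1-byte form → 59.
U+10BE: 3-byte form → E1 82 BE.
U+4EC6: 3-byte form → E4 BB 86.
U+8FB3: 3-byte form → E8 BE B3.
Concatenated (15 bytes): C3 8A E3 81 A9 59 E1 82 BE E4 BB 86 E8 BE B3.

C3 8A E3 81 A9 59 E1 82 BE E4 BB 86 E8 BE B3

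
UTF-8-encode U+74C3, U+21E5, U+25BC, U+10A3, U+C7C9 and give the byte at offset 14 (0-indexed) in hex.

0x89

U+74C3 → 3-byte form E7 93 83 at offsets 0–2.
U+21E5 → 3-byte form E2 87 A5 at offsets 3–5.
U+25BC → 3-byte form E2 96 BC at offsets 6–8.
U+10A3 → 3-byte form E1 82 A3 at offsets 9–11.
U+C7C9 → 3-byte form EC 9F 89 at offsets 12–14.
Offset 14 falls in char 5's range; it's byte 3 of EC 9F 89 = 0x89.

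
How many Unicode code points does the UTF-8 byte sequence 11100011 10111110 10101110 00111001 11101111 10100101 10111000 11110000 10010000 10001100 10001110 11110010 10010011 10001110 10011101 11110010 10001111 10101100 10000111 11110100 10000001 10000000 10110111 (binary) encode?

7

Byte at offset 0: 0xE3 = 11100011 → 3-byte char (#1). Advance 3.
Byte at offset 3: 0x39 = 00111001 → 1-byte char (#2). Advance 1.
Byte at offset 4: 0xEF = 11101111 → 3-byte char (#3). Advance 3.
Byte at offset 7: 0xF0 = 11110000 → 4-byte char (#4). Advance 4.
Byte at offset 11: 0xF2 = 11110010 → 4-byte char (#5). Advance 4.
Byte at offset 15: 0xF2 = 11110010 → 4-byte char (#6). Advance 4.
Byte at offset 19: 0xF4 = 11110100 → 4-byte char (#7). Advance 4.
Reached end at offset 23 after 7 code points.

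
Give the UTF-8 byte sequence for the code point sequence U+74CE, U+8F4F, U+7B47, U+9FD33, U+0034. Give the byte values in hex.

E7 93 8E E8 BD 8F E7 AD 87 F2 9F B4 B3 34

U+74CE: 3-byte form → E7 93 8E.
U+8F4F: 3-byte form → E8 BD 8F.
U+7B47: 3-byte form → E7 AD 87.
U+9FD33: 4-byte form → F2 9F B4 B3.
U+0034: 1-byte form → 34.
Concatenated (14 bytes): E7 93 8E E8 BD 8F E7 AD 87 F2 9F B4 B3 34.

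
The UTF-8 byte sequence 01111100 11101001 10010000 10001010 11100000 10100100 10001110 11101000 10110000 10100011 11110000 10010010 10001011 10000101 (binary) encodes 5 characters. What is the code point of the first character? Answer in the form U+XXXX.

U+007C

Offset 0: leading byte 0x7C = 01111100 → 1-byte char #1 = 7C.
Leading byte 0x7C = 01111100 matches 0xxxxxxx → 1-byte sequence.
Byte 1: 0x7C = 01111100, payload 1111100 (7 bits).
Concatenate: 1111100 = 0x7C (7 bits → U+007C).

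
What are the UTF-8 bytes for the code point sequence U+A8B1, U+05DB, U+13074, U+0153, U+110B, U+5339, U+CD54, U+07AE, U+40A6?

U+A8B1: 3-byte form → EA A2 B1.
U+05DB: 2-byte form → D7 9B.
U+13074: 4-byte form → F0 93 81 B4.
U+0153: 2-byte form → C5 93.
U+110B: 3-byte form → E1 84 8B.
U+5339: 3-byte form → E5 8C B9.
U+CD54: 3-byte form → EC B5 94.
U+07AE: 2-byte form → DE AE.
U+40A6: 3-byte form → E4 82 A6.
Concatenated (25 bytes): EA A2 B1 D7 9B F0 93 81 B4 C5 93 E1 84 8B E5 8C B9 EC B5 94 DE AE E4 82 A6.

EA A2 B1 D7 9B F0 93 81 B4 C5 93 E1 84 8B E5 8C B9 EC B5 94 DE AE E4 82 A6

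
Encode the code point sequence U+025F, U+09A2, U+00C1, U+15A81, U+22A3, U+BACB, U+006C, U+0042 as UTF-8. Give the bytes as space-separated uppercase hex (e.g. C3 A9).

U+025F: 2-byte form → C9 9F.
U+09A2: 3-byte form → E0 A6 A2.
U+00C1: 2-byte form → C3 81.
U+15A81: 4-byte form → F0 95 AA 81.
U+22A3: 3-byte form → E2 8A A3.
U+BACB: 3-byte form → EB AB 8B.
U+006C: 1-byte form → 6C.
U+0042: 1-byte form → 42.
Concatenated (19 bytes): C9 9F E0 A6 A2 C3 81 F0 95 AA 81 E2 8A A3 EB AB 8B 6C 42.

C9 9F E0 A6 A2 C3 81 F0 95 AA 81 E2 8A A3 EB AB 8B 6C 42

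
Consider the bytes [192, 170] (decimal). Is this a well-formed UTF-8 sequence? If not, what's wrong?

Leading byte 0xC0 = 11000000 → 2-byte form.
Continuation bytes all match 10xxxxxx. Payload decodes to 0x2A.
But 0x2A < 0x80, the minimum for a 2-byte sequence — this is an overlong encoding.

invalid (overlong encoding)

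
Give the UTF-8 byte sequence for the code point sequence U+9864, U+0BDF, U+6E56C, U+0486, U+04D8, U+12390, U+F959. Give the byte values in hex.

E9 A1 A4 E0 AF 9F F1 AE 95 AC D2 86 D3 98 F0 92 8E 90 EF A5 99

U+9864: 3-byte form → E9 A1 A4.
U+0BDF: 3-byte form → E0 AF 9F.
U+6E56C: 4-byte form → F1 AE 95 AC.
U+0486: 2-byte form → D2 86.
U+04D8: 2-byte form → D3 98.
U+12390: 4-byte form → F0 92 8E 90.
U+F959: 3-byte form → EF A5 99.
Concatenated (21 bytes): E9 A1 A4 E0 AF 9F F1 AE 95 AC D2 86 D3 98 F0 92 8E 90 EF A5 99.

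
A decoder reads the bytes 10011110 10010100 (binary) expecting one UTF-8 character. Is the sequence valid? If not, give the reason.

Byte 0x9E = 10011110 has the form 10xxxxxx — a continuation byte — but there is no preceding leading byte.

invalid (continuation byte with no leading byte)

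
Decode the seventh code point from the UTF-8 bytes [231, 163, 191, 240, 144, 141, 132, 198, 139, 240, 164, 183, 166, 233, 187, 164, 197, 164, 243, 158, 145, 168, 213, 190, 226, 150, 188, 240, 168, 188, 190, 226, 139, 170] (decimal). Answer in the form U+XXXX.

Offset 0: leading byte 0xE7 = 11100111 → 3-byte char #1 = E7 A3 BF.
Offset 3: leading byte 0xF0 = 11110000 → 4-byte char #2 = F0 90 8D 84.
Offset 7: leading byte 0xC6 = 11000110 → 2-byte char #3 = C6 8B.
Offset 9: leading byte 0xF0 = 11110000 → 4-byte char #4 = F0 A4 B7 A6.
Offset 13: leading byte 0xE9 = 11101001 → 3-byte char #5 = E9 BB A4.
Offset 16: leading byte 0xC5 = 11000101 → 2-byte char #6 = C5 A4.
Offset 18: leading byte 0xF3 = 11110011 → 4-byte char #7 = F3 9E 91 A8.
Leading byte 0xF3 = 11110011 matches 11110xxx → 4-byte sequence.
Byte 1: 0xF3 = 11110011, payload 011 (3 bits).
Byte 2: 0x9E = 10011110 (10xxxxxx ✓), payload 011110.
Byte 3: 0x91 = 10010001 (10xxxxxx ✓), payload 010001.
Byte 4: 0xA8 = 10101000 (10xxxxxx ✓), payload 101000.
Concatenate: 011011110010001101000 = 0xDE468 (21 bits → U+DE468).

U+DE468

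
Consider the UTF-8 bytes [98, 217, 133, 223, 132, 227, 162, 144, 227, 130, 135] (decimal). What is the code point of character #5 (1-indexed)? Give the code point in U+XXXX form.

U+3087

Offset 0: leading byte 0x62 = 01100010 → 1-byte char #1 = 62.
Offset 1: leading byte 0xD9 = 11011001 → 2-byte char #2 = D9 85.
Offset 3: leading byte 0xDF = 11011111 → 2-byte char #3 = DF 84.
Offset 5: leading byte 0xE3 = 11100011 → 3-byte char #4 = E3 A2 90.
Offset 8: leading byte 0xE3 = 11100011 → 3-byte char #5 = E3 82 87.
Leading byte 0xE3 = 11100011 matches 1110xxxx → 3-byte sequence.
Byte 1: 0xE3 = 11100011, payload 0011 (4 bits).
Byte 2: 0x82 = 10000010 (10xxxxxx ✓), payload 000010.
Byte 3: 0x87 = 10000111 (10xxxxxx ✓), payload 000111.
Concatenate: 0011000010000111 = 0x3087 (16 bits → U+3087).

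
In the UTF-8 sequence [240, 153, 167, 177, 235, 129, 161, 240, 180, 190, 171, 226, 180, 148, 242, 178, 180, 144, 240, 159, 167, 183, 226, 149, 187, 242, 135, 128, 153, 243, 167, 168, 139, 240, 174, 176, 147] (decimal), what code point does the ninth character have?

Offset 0: leading byte 0xF0 = 11110000 → 4-byte char #1 = F0 99 A7 B1.
Offset 4: leading byte 0xEB = 11101011 → 3-byte char #2 = EB 81 A1.
Offset 7: leading byte 0xF0 = 11110000 → 4-byte char #3 = F0 B4 BE AB.
Offset 11: leading byte 0xE2 = 11100010 → 3-byte char #4 = E2 B4 94.
Offset 14: leading byte 0xF2 = 11110010 → 4-byte char #5 = F2 B2 B4 90.
Offset 18: leading byte 0xF0 = 11110000 → 4-byte char #6 = F0 9F A7 B7.
Offset 22: leading byte 0xE2 = 11100010 → 3-byte char #7 = E2 95 BB.
Offset 25: leading byte 0xF2 = 11110010 → 4-byte char #8 = F2 87 80 99.
Offset 29: leading byte 0xF3 = 11110011 → 4-byte char #9 = F3 A7 A8 8B.
Leading byte 0xF3 = 11110011 matches 11110xxx → 4-byte sequence.
Byte 1: 0xF3 = 11110011, payload 011 (3 bits).
Byte 2: 0xA7 = 10100111 (10xxxxxx ✓), payload 100111.
Byte 3: 0xA8 = 10101000 (10xxxxxx ✓), payload 101000.
Byte 4: 0x8B = 10001011 (10xxxxxx ✓), payload 001011.
Concatenate: 011100111101000001011 = 0xE7A0B (21 bits → U+E7A0B).

U+E7A0B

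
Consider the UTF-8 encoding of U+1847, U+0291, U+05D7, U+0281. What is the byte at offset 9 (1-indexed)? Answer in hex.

0x81

1-indexed offset 9 is 0-indexed offset 8.
U+1847 → 3-byte form E1 A1 87 at offsets 0–2.
U+0291 → 2-byte form CA 91 at offsets 3–4.
U+05D7 → 2-byte form D7 97 at offsets 5–6.
U+0281 → 2-byte form CA 81 at offsets 7–8.
Offset 8 falls in char 4's range; it's byte 2 of CA 81 = 0x81.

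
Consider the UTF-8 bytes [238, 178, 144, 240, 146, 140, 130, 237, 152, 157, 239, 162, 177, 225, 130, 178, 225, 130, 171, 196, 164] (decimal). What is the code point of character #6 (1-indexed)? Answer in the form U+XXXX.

U+10AB

Offset 0: leading byte 0xEE = 11101110 → 3-byte char #1 = EE B2 90.
Offset 3: leading byte 0xF0 = 11110000 → 4-byte char #2 = F0 92 8C 82.
Offset 7: leading byte 0xED = 11101101 → 3-byte char #3 = ED 98 9D.
Offset 10: leading byte 0xEF = 11101111 → 3-byte char #4 = EF A2 B1.
Offset 13: leading byte 0xE1 = 11100001 → 3-byte char #5 = E1 82 B2.
Offset 16: leading byte 0xE1 = 11100001 → 3-byte char #6 = E1 82 AB.
Leading byte 0xE1 = 11100001 matches 1110xxxx → 3-byte sequence.
Byte 1: 0xE1 = 11100001, payload 0001 (4 bits).
Byte 2: 0x82 = 10000010 (10xxxxxx ✓), payload 000010.
Byte 3: 0xAB = 10101011 (10xxxxxx ✓), payload 101011.
Concatenate: 0001000010101011 = 0x10AB (16 bits → U+10AB).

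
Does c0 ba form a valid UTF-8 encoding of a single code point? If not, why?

Leading byte 0xC0 = 11000000 → 2-byte form.
Continuation bytes all match 10xxxxxx. Payload decodes to 0x3A.
But 0x3A < 0x80, the minimum for a 2-byte sequence — this is an overlong encoding.

invalid (overlong encoding)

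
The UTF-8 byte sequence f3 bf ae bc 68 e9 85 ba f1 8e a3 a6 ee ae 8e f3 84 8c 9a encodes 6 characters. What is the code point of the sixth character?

U+C431A

Offset 0: leading byte 0xF3 = 11110011 → 4-byte char #1 = F3 BF AE BC.
Offset 4: leading byte 0x68 = 01101000 → 1-byte char #2 = 68.
Offset 5: leading byte 0xE9 = 11101001 → 3-byte char #3 = E9 85 BA.
Offset 8: leading byte 0xF1 = 11110001 → 4-byte char #4 = F1 8E A3 A6.
Offset 12: leading byte 0xEE = 11101110 → 3-byte char #5 = EE AE 8E.
Offset 15: leading byte 0xF3 = 11110011 → 4-byte char #6 = F3 84 8C 9A.
Leading byte 0xF3 = 11110011 matches 11110xxx → 4-byte sequence.
Byte 1: 0xF3 = 11110011, payload 011 (3 bits).
Byte 2: 0x84 = 10000100 (10xxxxxx ✓), payload 000100.
Byte 3: 0x8C = 10001100 (10xxxxxx ✓), payload 001100.
Byte 4: 0x9A = 10011010 (10xxxxxx ✓), payload 011010.
Concatenate: 011000100001100011010 = 0xC431A (21 bits → U+C431A).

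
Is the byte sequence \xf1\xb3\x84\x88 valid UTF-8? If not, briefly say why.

Leading byte 0xF1 = 11110001 → 4-byte form.
Continuation bytes 0xB3=10110011, 0x84=10000100, 0x88=10001000 all match 10xxxxxx.
Decoded value 0x73108 is ≥ 0x10000 (shortest form) and not a surrogate.

valid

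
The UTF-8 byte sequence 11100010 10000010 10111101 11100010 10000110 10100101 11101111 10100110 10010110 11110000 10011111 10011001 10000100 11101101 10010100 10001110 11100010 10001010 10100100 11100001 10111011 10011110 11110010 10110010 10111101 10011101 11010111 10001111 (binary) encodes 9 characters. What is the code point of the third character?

Offset 0: leading byte 0xE2 = 11100010 → 3-byte char #1 = E2 82 BD.
Offset 3: leading byte 0xE2 = 11100010 → 3-byte char #2 = E2 86 A5.
Offset 6: leading byte 0xEF = 11101111 → 3-byte char #3 = EF A6 96.
Leading byte 0xEF = 11101111 matches 1110xxxx → 3-byte sequence.
Byte 1: 0xEF = 11101111, payload 1111 (4 bits).
Byte 2: 0xA6 = 10100110 (10xxxxxx ✓), payload 100110.
Byte 3: 0x96 = 10010110 (10xxxxxx ✓), payload 010110.
Concatenate: 1111100110010110 = 0xF996 (16 bits → U+F996).

U+F996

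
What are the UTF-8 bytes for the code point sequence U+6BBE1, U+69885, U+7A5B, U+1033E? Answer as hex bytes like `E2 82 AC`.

U+6BBE1: 4-byte form → F1 AB AF A1.
U+69885: 4-byte form → F1 A9 A2 85.
U+7A5B: 3-byte form → E7 A9 9B.
U+1033E: 4-byte form → F0 90 8C BE.
Concatenated (15 bytes): F1 AB AF A1 F1 A9 A2 85 E7 A9 9B F0 90 8C BE.

F1 AB AF A1 F1 A9 A2 85 E7 A9 9B F0 90 8C BE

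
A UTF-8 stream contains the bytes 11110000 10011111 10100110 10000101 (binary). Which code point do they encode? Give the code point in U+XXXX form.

Leading byte 0xF0 = 11110000 matches 11110xxx → 4-byte sequence.
Byte 1: 0xF0 = 11110000, payload 000 (3 bits).
Byte 2: 0x9F = 10011111 (10xxxxxx ✓), payload 011111.
Byte 3: 0xA6 = 10100110 (10xxxxxx ✓), payload 100110.
Byte 4: 0x85 = 10000101 (10xxxxxx ✓), payload 000101.
Concatenate: 000011111100110000101 = 0x1F985 (21 bits → U+1F985).

U+1F985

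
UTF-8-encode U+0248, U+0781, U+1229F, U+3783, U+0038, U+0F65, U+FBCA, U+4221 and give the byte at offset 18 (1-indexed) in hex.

1-indexed offset 18 is 0-indexed offset 17.
U+0248 → 2-byte form C9 88 at offsets 0–1.
U+0781 → 2-byte form DE 81 at offsets 2–3.
U+1229F → 4-byte form F0 92 8A 9F at offsets 4–7.
U+3783 → 3-byte form E3 9E 83 at offsets 8–10.
U+0038 → 1-byte form 38 at offsets 11–11.
U+0F65 → 3-byte form E0 BD A5 at offsets 12–14.
U+FBCA → 3-byte form EF AF 8A at offsets 15–17.
Offset 17 falls in char 7's range; it's byte 3 of EF AF 8A = 0x8A.

0x8A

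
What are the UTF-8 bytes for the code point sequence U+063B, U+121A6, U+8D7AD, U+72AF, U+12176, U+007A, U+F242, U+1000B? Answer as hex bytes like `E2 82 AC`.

D8 BB F0 92 86 A6 F2 8D 9E AD E7 8A AF F0 92 85 B6 7A EF 89 82 F0 90 80 8B

U+063B: 2-byte form → D8 BB.
U+121A6: 4-byte form → F0 92 86 A6.
U+8D7AD: 4-byte form → F2 8D 9E AD.
U+72AF: 3-byte form → E7 8A AF.
U+12176: 4-byte form → F0 92 85 B6.
U+007A: 1-byte form → 7A.
U+F242: 3-byte form → EF 89 82.
U+1000B: 4-byte form → F0 90 80 8B.
Concatenated (25 bytes): D8 BB F0 92 86 A6 F2 8D 9E AD E7 8A AF F0 92 85 B6 7A EF 89 82 F0 90 80 8B.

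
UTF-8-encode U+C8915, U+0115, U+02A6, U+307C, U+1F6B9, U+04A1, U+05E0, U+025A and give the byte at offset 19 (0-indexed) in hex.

0xC9

U+C8915 → 4-byte form F3 88 A4 95 at offsets 0–3.
U+0115 → 2-byte form C4 95 at offsets 4–5.
U+02A6 → 2-byte form CA A6 at offsets 6–7.
U+307C → 3-byte form E3 81 BC at offsets 8–10.
U+1F6B9 → 4-byte form F0 9F 9A B9 at offsets 11–14.
U+04A1 → 2-byte form D2 A1 at offsets 15–16.
U+05E0 → 2-byte form D7 A0 at offsets 17–18.
U+025A → 2-byte form C9 9A at offsets 19–20.
Offset 19 falls in char 8's range; it's byte 1 of C9 9A = 0xC9.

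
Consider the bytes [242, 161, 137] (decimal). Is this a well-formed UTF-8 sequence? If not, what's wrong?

Leading byte 0xF2 = 11110010 → 4-byte form, but only 3 bytes are present.

invalid (sequence truncated)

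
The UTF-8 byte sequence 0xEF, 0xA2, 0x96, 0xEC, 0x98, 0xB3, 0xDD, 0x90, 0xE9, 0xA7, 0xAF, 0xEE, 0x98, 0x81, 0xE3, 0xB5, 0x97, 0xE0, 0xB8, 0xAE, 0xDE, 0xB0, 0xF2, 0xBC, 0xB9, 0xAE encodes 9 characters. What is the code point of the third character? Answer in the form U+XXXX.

Offset 0: leading byte 0xEF = 11101111 → 3-byte char #1 = EF A2 96.
Offset 3: leading byte 0xEC = 11101100 → 3-byte char #2 = EC 98 B3.
Offset 6: leading byte 0xDD = 11011101 → 2-byte char #3 = DD 90.
Leading byte 0xDD = 11011101 matches 110xxxxx → 2-byte sequence.
Byte 1: 0xDD = 11011101, payload 11101 (5 bits).
Byte 2: 0x90 = 10010000 (10xxxxxx ✓), payload 010000.
Concatenate: 11101010000 = 0x750 (11 bits → U+0750).

U+0750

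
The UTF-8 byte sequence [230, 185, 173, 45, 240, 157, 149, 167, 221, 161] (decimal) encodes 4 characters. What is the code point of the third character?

U+1D567

Offset 0: leading byte 0xE6 = 11100110 → 3-byte char #1 = E6 B9 AD.
Offset 3: leading byte 0x2D = 00101101 → 1-byte char #2 = 2D.
Offset 4: leading byte 0xF0 = 11110000 → 4-byte char #3 = F0 9D 95 A7.
Leading byte 0xF0 = 11110000 matches 11110xxx → 4-byte sequence.
Byte 1: 0xF0 = 11110000, payload 000 (3 bits).
Byte 2: 0x9D = 10011101 (10xxxxxx ✓), payload 011101.
Byte 3: 0x95 = 10010101 (10xxxxxx ✓), payload 010101.
Byte 4: 0xA7 = 10100111 (10xxxxxx ✓), payload 100111.
Concatenate: 000011101010101100111 = 0x1D567 (21 bits → U+1D567).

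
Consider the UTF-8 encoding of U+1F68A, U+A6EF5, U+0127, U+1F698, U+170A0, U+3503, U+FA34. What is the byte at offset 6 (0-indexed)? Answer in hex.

U+1F68A → 4-byte form F0 9F 9A 8A at offsets 0–3.
U+A6EF5 → 4-byte form F2 A6 BB B5 at offsets 4–7.
Offset 6 falls in char 2's range; it's byte 3 of F2 A6 BB B5 = 0xBB.

0xBB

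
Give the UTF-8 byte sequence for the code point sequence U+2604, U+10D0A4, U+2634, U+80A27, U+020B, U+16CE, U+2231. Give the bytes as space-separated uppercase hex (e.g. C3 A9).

U+2604: 3-byte form → E2 98 84.
U+10D0A4: 4-byte form → F4 8D 82 A4.
U+2634: 3-byte form → E2 98 B4.
U+80A27: 4-byte form → F2 80 A8 A7.
U+020B: 2-byte form → C8 8B.
U+16CE: 3-byte form → E1 9B 8E.
U+2231: 3-byte form → E2 88 B1.
Concatenated (22 bytes): E2 98 84 F4 8D 82 A4 E2 98 B4 F2 80 A8 A7 C8 8B E1 9B 8E E2 88 B1.

E2 98 84 F4 8D 82 A4 E2 98 B4 F2 80 A8 A7 C8 8B E1 9B 8E E2 88 B1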